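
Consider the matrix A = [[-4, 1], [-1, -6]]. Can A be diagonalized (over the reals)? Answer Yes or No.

Characteristic polynomial: p(r) = r^2 + 10r + 25 = (r + 5)^2.
r = -5 has algebraic multiplicity 2; rank(A + 5I) = 1, so geometric multiplicity = 1.
Geometric multiplicity < algebraic multiplicity, so A is not diagonalizable.

No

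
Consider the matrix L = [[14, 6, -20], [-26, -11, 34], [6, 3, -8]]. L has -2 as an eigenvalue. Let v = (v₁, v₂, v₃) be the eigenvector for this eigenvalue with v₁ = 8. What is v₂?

-8

L + 2I = [[16, 6, -20], [-26, -9, 34], [6, 3, -6]].
Solving (L + 2I)v = 0 gives the eigenspace spanned by (8, -8, 4).
With v₁ = 8, v = (8, -8, 4), so v₂ = -8.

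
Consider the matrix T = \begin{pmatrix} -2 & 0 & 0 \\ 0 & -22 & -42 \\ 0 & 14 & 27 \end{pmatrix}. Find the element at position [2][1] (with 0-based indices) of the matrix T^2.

70

Characteristic polynomial: μ^3 - 3μ^2 - 16μ - 12 = (μ - 6)(μ + 1)(μ + 2), so the eigenvalues are -2, -1, 6.
μ=-2: eigenvector (1, 0, 0).
μ=6: eigenvector (0, -3, 2).
μ=-1: eigenvector (0, -2, 1).
P = [[1, 0, 0], [0, -3, -2], [0, 2, 1]], D = diag(-2, 6, -1), P⁻¹ = [[1, 0, 0], [0, 1, 2], [0, -2, -3]].
T² = P·diag(4, 36, 1)·P⁻¹ = [[4, 0, 0], [0, -104, -210], [0, 70, 141]].
The requested entry is 70.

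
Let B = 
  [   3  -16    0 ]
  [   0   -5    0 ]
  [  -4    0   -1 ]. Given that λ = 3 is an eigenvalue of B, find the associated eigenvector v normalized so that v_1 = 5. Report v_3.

-5

B − 3I = [[0, -16, 0], [0, -8, 0], [-4, 0, -4]].
Solving (B − 3I)v = 0 gives the eigenspace spanned by (5, 0, -5).
With v_1 = 5, v = (5, 0, -5), so v_3 = -5.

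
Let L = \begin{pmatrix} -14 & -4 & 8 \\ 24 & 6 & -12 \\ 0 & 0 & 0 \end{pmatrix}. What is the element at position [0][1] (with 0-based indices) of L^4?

1280

Characteristic polynomial: r^3 + 8r^2 + 12r = r(r + 2)(r + 6), so the eigenvalues are -6, -2, 0.
r=0: eigenvector (0, 2, 1).
r=-2: eigenvector (-1, 3, 0).
r=-6: eigenvector (1, -2, 0).
P = [[0, -1, 1], [2, 3, -2], [1, 0, 0]], D = diag(0, -2, -6), P⁻¹ = [[0, 0, 1], [2, 1, -2], [3, 1, -2]].
L⁴ = P·diag(0, 16, 1296)·P⁻¹ = [[3856, 1280, -2560], [-7680, -2544, 5088], [0, 0, 0]].
The requested entry is 1280.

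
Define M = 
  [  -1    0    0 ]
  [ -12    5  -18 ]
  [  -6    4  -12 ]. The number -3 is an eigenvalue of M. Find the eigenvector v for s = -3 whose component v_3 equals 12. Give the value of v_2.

M + 3I = [[2, 0, 0], [-12, 8, -18], [-6, 4, -9]].
Solving (M + 3I)v = 0 gives the eigenspace spanned by (0, 27, 12).
With v_3 = 12, v = (0, 27, 12), so v_2 = 27.

27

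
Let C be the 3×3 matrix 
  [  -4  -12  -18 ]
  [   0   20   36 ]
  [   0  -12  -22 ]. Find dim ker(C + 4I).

C + 4I = [[0, -12, -18], [0, 24, 36], [0, -12, -18]].
This matrix has rank 1, so its null space has dimension 3 − 1 = 2.

2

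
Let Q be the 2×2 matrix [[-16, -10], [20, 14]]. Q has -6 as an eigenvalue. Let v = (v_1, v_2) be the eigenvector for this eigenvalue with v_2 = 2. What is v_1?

-2

Q + 6I = [[-10, -10], [20, 20]].
Solving (Q + 6I)v = 0 gives the eigenspace spanned by (-2, 2).
With v_2 = 2, v = (-2, 2), so v_1 = -2.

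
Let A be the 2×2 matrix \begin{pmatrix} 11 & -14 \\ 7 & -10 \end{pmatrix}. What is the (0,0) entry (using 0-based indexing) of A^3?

Characteristic polynomial: t^2 - t - 12 = (t - 4)(t + 3), so the eigenvalues are -3, 4.
t=-3: eigenvector (1, 1).
t=4: eigenvector (-2, -1).
P = [[1, -2], [1, -1]], D = diag(-3, 4), P⁻¹ = [[-1, 2], [-1, 1]].
A³ = P·diag(-27, 64)·P⁻¹ = [[155, -182], [91, -118]].
The requested entry is 155.

155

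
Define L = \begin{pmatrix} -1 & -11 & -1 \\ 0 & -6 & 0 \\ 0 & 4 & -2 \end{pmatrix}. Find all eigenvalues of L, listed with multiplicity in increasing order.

Characteristic polynomial: p(λ) = λ^3 + 9λ^2 + 20λ + 12 = (λ + 1)(λ + 2)(λ + 6).
Roots (with multiplicity): -6, -2, -1.

-6, -2, -1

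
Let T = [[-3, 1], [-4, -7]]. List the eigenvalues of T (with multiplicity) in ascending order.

-5, -5

Characteristic polynomial: p(μ) = μ^2 + 10μ + 25 = (μ + 5)^2.
Roots (with multiplicity): -5, -5.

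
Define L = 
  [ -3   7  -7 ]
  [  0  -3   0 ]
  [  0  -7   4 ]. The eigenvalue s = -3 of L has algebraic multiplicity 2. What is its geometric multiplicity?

2

L + 3I = [[0, 7, -7], [0, 0, 0], [0, -7, 7]].
This matrix has rank 1, so its null space has dimension 3 − 1 = 2.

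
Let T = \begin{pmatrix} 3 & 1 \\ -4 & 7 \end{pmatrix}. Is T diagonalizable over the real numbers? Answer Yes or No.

Characteristic polynomial: p(λ) = λ^2 - 10λ + 25 = (λ - 5)^2.
λ = 5 has algebraic multiplicity 2; rank(T − 5I) = 1, so geometric multiplicity = 1.
Geometric multiplicity < algebraic multiplicity, so T is not diagonalizable.

No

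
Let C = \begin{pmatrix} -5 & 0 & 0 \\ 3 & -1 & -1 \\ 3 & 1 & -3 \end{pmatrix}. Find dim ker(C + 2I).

1

C + 2I = [[-3, 0, 0], [3, 1, -1], [3, 1, -1]].
This matrix has rank 2, so its null space has dimension 3 − 2 = 1.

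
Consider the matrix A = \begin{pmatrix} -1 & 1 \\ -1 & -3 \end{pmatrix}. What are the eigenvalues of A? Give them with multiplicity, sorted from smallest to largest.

Characteristic polynomial: p(s) = s^2 + 4s + 4 = (s + 2)^2.
Roots (with multiplicity): -2, -2.

-2, -2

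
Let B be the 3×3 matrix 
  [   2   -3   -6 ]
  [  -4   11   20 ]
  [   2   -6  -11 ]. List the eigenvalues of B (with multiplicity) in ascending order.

-1, 1, 2

Characteristic polynomial: p(λ) = λ^3 - 2λ^2 - λ + 2 = (λ - 2)(λ - 1)(λ + 1).
Roots (with multiplicity): -1, 1, 2.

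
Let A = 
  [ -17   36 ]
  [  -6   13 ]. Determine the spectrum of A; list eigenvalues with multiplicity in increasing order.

-5, 1

Characteristic polynomial: p(t) = t^2 + 4t - 5 = (t - 1)(t + 5).
Roots (with multiplicity): -5, 1.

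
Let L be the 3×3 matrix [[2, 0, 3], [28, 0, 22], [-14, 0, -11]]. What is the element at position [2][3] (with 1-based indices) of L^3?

Characteristic polynomial: t^3 + 9t^2 + 20t = t(t + 4)(t + 5), so the eigenvalues are -5, -4, 0.
t=-4: eigenvector (1, 4, -2).
t=0: eigenvector (0, 1, 0).
t=-5: eigenvector (-3, -14, 7).
P = [[1, 0, -3], [4, 1, -14], [-2, 0, 7]], D = diag(-4, 0, -5), P⁻¹ = [[7, 0, 3], [0, 1, 2], [2, 0, 1]].
L³ = P·diag(-64, 0, -125)·P⁻¹ = [[302, 0, 183], [1708, 0, 982], [-854, 0, -491]].
The requested entry is 982.

982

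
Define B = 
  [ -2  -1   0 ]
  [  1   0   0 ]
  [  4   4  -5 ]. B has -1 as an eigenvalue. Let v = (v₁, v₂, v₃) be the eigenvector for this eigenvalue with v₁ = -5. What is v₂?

5

B + 1I = [[-1, -1, 0], [1, 1, 0], [4, 4, -4]].
Solving (B + 1I)v = 0 gives the eigenspace spanned by (-5, 5, 0).
With v₁ = -5, v = (-5, 5, 0), so v₂ = 5.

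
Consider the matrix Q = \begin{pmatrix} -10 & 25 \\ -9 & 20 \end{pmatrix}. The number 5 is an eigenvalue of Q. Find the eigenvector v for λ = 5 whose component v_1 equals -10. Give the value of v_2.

-6

Q − 5I = [[-15, 25], [-9, 15]].
Solving (Q − 5I)v = 0 gives the eigenspace spanned by (-10, -6).
With v_1 = -10, v = (-10, -6), so v_2 = -6.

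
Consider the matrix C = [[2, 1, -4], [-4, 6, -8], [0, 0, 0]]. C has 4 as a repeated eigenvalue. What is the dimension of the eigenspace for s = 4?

C − 4I = [[-2, 1, -4], [-4, 2, -8], [0, 0, -4]].
This matrix has rank 2, so its null space has dimension 3 − 2 = 1.

1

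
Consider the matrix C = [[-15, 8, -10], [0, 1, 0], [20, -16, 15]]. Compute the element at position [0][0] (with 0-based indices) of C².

Characteristic polynomial: t^3 - t^2 - 25t + 25 = (t - 5)(t - 1)(t + 5), so the eigenvalues are -5, 1, 5.
t=5: eigenvector (1, 0, -2).
t=1: eigenvector (-2, 1, 4).
t=-5: eigenvector (1, 0, -1).
P = [[1, -2, 1], [0, 1, 0], [-2, 4, -1]], D = diag(5, 1, -5), P⁻¹ = [[-1, 2, -1], [0, 1, 0], [2, 0, 1]].
C² = P·diag(25, 1, 25)·P⁻¹ = [[25, 48, 0], [0, 1, 0], [0, -96, 25]].
The requested entry is 25.

25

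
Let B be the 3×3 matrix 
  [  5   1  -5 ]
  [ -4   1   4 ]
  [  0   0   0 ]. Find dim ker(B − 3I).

1

B − 3I = [[2, 1, -5], [-4, -2, 4], [0, 0, -3]].
This matrix has rank 2, so its null space has dimension 3 − 2 = 1.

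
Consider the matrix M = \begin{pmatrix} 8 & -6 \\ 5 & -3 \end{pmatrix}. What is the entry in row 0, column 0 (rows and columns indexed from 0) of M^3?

122

Characteristic polynomial: t^2 - 5t + 6 = (t - 3)(t - 2), so the eigenvalues are 2, 3.
t=2: eigenvector (1, 1).
t=3: eigenvector (6, 5).
P = [[1, 6], [1, 5]], D = diag(2, 3), P⁻¹ = [[-5, 6], [1, -1]].
M³ = P·diag(8, 27)·P⁻¹ = [[122, -114], [95, -87]].
The requested entry is 122.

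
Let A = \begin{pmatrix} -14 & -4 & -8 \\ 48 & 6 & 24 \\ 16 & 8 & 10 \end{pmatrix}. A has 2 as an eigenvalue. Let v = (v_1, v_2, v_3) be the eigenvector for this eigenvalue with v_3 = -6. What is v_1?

3

A − 2I = [[-16, -4, -8], [48, 4, 24], [16, 8, 8]].
Solving (A − 2I)v = 0 gives the eigenspace spanned by (3, 0, -6).
With v_3 = -6, v = (3, 0, -6), so v_1 = 3.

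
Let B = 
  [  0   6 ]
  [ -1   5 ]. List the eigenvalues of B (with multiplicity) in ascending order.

2, 3

Characteristic polynomial: p(r) = r^2 - 5r + 6 = (r - 3)(r - 2).
Roots (with multiplicity): 2, 3.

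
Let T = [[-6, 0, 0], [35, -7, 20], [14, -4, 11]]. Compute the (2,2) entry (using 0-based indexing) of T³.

131

Characteristic polynomial: λ^3 + 2λ^2 - 21λ + 18 = (λ - 3)(λ - 1)(λ + 6), so the eigenvalues are -6, 1, 3.
λ=3: eigenvector (0, 2, 1).
λ=-6: eigenvector (-1, 5, 2).
λ=1: eigenvector (0, 5, 2).
P = [[0, -1, 0], [2, 5, 5], [1, 2, 2]], D = diag(3, -6, 1), P⁻¹ = [[0, -2, 5], [-1, 0, 0], [1, 1, -2]].
T³ = P·diag(27, -216, 1)·P⁻¹ = [[-216, 0, 0], [1085, -103, 260], [434, -52, 131]].
The requested entry is 131.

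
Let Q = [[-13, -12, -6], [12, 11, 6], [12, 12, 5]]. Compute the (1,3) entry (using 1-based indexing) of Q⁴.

Characteristic polynomial: s^3 - 3s^2 - 9s - 5 = (s - 5)(s + 1)^2, so the eigenvalues are -1, -1, 5.
s=-1: eigenvector (1, 0, -2).
s=-1: eigenvector (-1, 1, 0).
s=5: eigenvector (-1, 1, 1).
P = [[1, -1, -1], [0, 1, 1], [-2, 0, 1]], D = diag(-1, -1, 5), P⁻¹ = [[1, 1, 0], [-2, -1, -1], [2, 2, 1]].
Q⁴ = P·diag(1, 1, 625)·P⁻¹ = [[-1247, -1248, -624], [1248, 1249, 624], [1248, 1248, 625]].
The requested entry is -624.

-624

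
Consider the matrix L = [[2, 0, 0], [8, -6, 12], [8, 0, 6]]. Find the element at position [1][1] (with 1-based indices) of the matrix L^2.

4

Characteristic polynomial: s^3 - 2s^2 - 36s + 72 = (s - 6)(s - 2)(s + 6), so the eigenvalues are -6, 2, 6.
s=-6: eigenvector (0, 1, 0).
s=2: eigenvector (1, -2, -2).
s=6: eigenvector (0, 1, 1).
P = [[0, 1, 0], [1, -2, 1], [0, -2, 1]], D = diag(-6, 2, 6), P⁻¹ = [[0, 1, -1], [1, 0, 0], [2, 0, 1]].
L² = P·diag(36, 4, 36)·P⁻¹ = [[4, 0, 0], [64, 36, 0], [64, 0, 36]].
The requested entry is 4.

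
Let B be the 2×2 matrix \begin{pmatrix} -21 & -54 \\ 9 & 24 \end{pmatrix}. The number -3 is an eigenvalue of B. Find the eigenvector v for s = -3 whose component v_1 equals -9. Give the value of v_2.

B + 3I = [[-18, -54], [9, 27]].
Solving (B + 3I)v = 0 gives the eigenspace spanned by (-9, 3).
With v_1 = -9, v = (-9, 3), so v_2 = 3.

3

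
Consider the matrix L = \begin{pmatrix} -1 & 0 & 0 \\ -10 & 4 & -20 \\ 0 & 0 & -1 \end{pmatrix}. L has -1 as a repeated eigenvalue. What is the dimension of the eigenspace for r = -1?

2

L + 1I = [[0, 0, 0], [-10, 5, -20], [0, 0, 0]].
This matrix has rank 1, so its null space has dimension 3 − 1 = 2.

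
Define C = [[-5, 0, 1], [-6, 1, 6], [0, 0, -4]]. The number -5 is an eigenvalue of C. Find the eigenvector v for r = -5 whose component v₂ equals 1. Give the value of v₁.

C + 5I = [[0, 0, 1], [-6, 6, 6], [0, 0, 1]].
Solving (C + 5I)v = 0 gives the eigenspace spanned by (1, 1, 0).
With v₂ = 1, v = (1, 1, 0), so v₁ = 1.

1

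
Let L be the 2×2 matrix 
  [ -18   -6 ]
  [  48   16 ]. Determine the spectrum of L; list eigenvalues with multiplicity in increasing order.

Characteristic polynomial: p(t) = t^2 + 2t = t(t + 2).
Roots (with multiplicity): -2, 0.

-2, 0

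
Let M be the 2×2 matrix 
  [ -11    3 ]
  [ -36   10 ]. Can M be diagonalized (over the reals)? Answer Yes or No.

Characteristic polynomial: p(μ) = μ^2 + μ - 2 = (μ - 1)(μ + 2).
All 2 eigenvalues are distinct, so M is diagonalizable.

Yes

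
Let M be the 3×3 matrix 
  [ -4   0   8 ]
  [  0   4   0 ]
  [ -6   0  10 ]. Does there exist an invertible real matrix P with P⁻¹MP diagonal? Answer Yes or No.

Characteristic polynomial: p(μ) = μ^3 - 10μ^2 + 32μ - 32 = (μ - 4)^2(μ - 2).
μ = 4 has algebraic multiplicity 2; rank(M − 4I) = 1, so geometric multiplicity = 2.
Every eigenvalue has geometric = algebraic multiplicity, so M is diagonalizable.

Yes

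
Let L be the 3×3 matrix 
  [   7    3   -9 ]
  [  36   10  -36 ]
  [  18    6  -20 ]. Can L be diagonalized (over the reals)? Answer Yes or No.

Characteristic polynomial: p(r) = r^3 + 3r^2 - 4 = (r - 1)(r + 2)^2.
r = -2 has algebraic multiplicity 2; rank(L + 2I) = 1, so geometric multiplicity = 2.
Every eigenvalue has geometric = algebraic multiplicity, so L is diagonalizable.

Yes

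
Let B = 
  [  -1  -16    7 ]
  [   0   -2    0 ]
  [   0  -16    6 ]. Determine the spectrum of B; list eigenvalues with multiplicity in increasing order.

-2, -1, 6

Characteristic polynomial: p(λ) = λ^3 - 3λ^2 - 16λ - 12 = (λ - 6)(λ + 1)(λ + 2).
Roots (with multiplicity): -2, -1, 6.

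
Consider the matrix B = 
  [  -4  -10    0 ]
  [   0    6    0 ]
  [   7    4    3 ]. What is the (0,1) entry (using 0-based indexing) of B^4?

Characteristic polynomial: λ^3 - 5λ^2 - 18λ + 72 = (λ - 6)(λ - 3)(λ + 4), so the eigenvalues are -4, 3, 6.
λ=6: eigenvector (-1, 1, -1).
λ=-4: eigenvector (1, 0, -1).
λ=3: eigenvector (0, 0, 1).
P = [[-1, 1, 0], [1, 0, 0], [-1, -1, 1]], D = diag(6, -4, 3), P⁻¹ = [[0, 1, 0], [1, 1, 0], [1, 2, 1]].
B⁴ = P·diag(1296, 256, 81)·P⁻¹ = [[256, -1040, 0], [0, 1296, 0], [-175, -1390, 81]].
The requested entry is -1040.

-1040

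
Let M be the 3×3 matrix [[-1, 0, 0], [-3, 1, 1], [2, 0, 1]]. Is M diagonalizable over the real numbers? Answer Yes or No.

Characteristic polynomial: p(s) = s^3 - s^2 - s + 1 = (s - 1)^2(s + 1).
s = 1 has algebraic multiplicity 2; rank(M − 1I) = 2, so geometric multiplicity = 1.
Geometric multiplicity < algebraic multiplicity, so M is not diagonalizable.

No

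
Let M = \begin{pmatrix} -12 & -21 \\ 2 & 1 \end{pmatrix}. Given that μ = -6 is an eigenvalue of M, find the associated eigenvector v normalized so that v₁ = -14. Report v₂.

M + 6I = [[-6, -21], [2, 7]].
Solving (M + 6I)v = 0 gives the eigenspace spanned by (-14, 4).
With v₁ = -14, v = (-14, 4), so v₂ = 4.

4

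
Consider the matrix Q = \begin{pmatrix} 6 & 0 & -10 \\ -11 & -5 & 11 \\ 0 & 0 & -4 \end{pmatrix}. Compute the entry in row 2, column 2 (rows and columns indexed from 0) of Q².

16

Characteristic polynomial: r^3 + 3r^2 - 34r - 120 = (r - 6)(r + 4)(r + 5), so the eigenvalues are -5, -4, 6.
r=6: eigenvector (1, -1, 0).
r=-5: eigenvector (0, 1, 0).
r=-4: eigenvector (1, 0, 1).
P = [[1, 0, 1], [-1, 1, 0], [0, 0, 1]], D = diag(6, -5, -4), P⁻¹ = [[1, 0, -1], [1, 1, -1], [0, 0, 1]].
Q² = P·diag(36, 25, 16)·P⁻¹ = [[36, 0, -20], [-11, 25, 11], [0, 0, 16]].
The requested entry is 16.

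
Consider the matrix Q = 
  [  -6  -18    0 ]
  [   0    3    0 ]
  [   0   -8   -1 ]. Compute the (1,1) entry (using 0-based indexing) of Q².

9

Characteristic polynomial: λ^3 + 4λ^2 - 15λ - 18 = (λ - 3)(λ + 1)(λ + 6), so the eigenvalues are -6, -1, 3.
λ=-6: eigenvector (1, 0, 0).
λ=3: eigenvector (-2, 1, -2).
λ=-1: eigenvector (0, 0, 1).
P = [[1, -2, 0], [0, 1, 0], [0, -2, 1]], D = diag(-6, 3, -1), P⁻¹ = [[1, 2, 0], [0, 1, 0], [0, 2, 1]].
Q² = P·diag(36, 9, 1)·P⁻¹ = [[36, 54, 0], [0, 9, 0], [0, -16, 1]].
The requested entry is 9.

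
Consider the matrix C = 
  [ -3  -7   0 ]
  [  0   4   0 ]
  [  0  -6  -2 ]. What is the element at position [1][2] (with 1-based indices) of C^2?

-7

Characteristic polynomial: r^3 + r^2 - 14r - 24 = (r - 4)(r + 2)(r + 3), so the eigenvalues are -3, -2, 4.
r=-2: eigenvector (0, 0, 1).
r=4: eigenvector (-1, 1, -1).
r=-3: eigenvector (1, 0, 0).
P = [[0, -1, 1], [0, 1, 0], [1, -1, 0]], D = diag(-2, 4, -3), P⁻¹ = [[0, 1, 1], [0, 1, 0], [1, 1, 0]].
C² = P·diag(4, 16, 9)·P⁻¹ = [[9, -7, 0], [0, 16, 0], [0, -12, 4]].
The requested entry is -7.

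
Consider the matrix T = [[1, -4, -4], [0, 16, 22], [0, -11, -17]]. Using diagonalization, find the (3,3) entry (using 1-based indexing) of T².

47

Characteristic polynomial: μ^3 - 31μ + 30 = (μ - 5)(μ - 1)(μ + 6), so the eigenvalues are -6, 1, 5.
μ=1: eigenvector (1, 0, 0).
μ=-6: eigenvector (0, 1, -1).
μ=5: eigenvector (-1, 2, -1).
P = [[1, 0, -1], [0, 1, 2], [0, -1, -1]], D = diag(1, -6, 5), P⁻¹ = [[1, 1, 1], [0, -1, -2], [0, 1, 1]].
T² = P·diag(1, 36, 25)·P⁻¹ = [[1, -24, -24], [0, 14, -22], [0, 11, 47]].
The requested entry is 47.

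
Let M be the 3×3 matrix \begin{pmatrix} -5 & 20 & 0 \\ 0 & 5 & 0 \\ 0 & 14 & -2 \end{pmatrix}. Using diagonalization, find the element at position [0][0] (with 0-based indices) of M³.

-125

Characteristic polynomial: λ^3 + 2λ^2 - 25λ - 50 = (λ - 5)(λ + 2)(λ + 5), so the eigenvalues are -5, -2, 5.
λ=-2: eigenvector (0, 0, 1).
λ=5: eigenvector (2, 1, 2).
λ=-5: eigenvector (1, 0, 0).
P = [[0, 2, 1], [0, 1, 0], [1, 2, 0]], D = diag(-2, 5, -5), P⁻¹ = [[0, -2, 1], [0, 1, 0], [1, -2, 0]].
M³ = P·diag(-8, 125, -125)·P⁻¹ = [[-125, 500, 0], [0, 125, 0], [0, 266, -8]].
The requested entry is -125.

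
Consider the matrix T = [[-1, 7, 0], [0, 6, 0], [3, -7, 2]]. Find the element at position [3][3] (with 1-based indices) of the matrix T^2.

Characteristic polynomial: μ^3 - 7μ^2 + 4μ + 12 = (μ - 6)(μ - 2)(μ + 1), so the eigenvalues are -1, 2, 6.
μ=-1: eigenvector (1, 0, -1).
μ=6: eigenvector (1, 1, -1).
μ=2: eigenvector (0, 0, 1).
P = [[1, 1, 0], [0, 1, 0], [-1, -1, 1]], D = diag(-1, 6, 2), P⁻¹ = [[1, -1, 0], [0, 1, 0], [1, 0, 1]].
T² = P·diag(1, 36, 4)·P⁻¹ = [[1, 35, 0], [0, 36, 0], [3, -35, 4]].
The requested entry is 4.

4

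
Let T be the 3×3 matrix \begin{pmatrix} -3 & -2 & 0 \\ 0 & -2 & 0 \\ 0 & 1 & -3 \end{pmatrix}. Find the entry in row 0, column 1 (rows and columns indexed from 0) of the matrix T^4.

130

Characteristic polynomial: r^3 + 8r^2 + 21r + 18 = (r + 2)(r + 3)^2, so the eigenvalues are -3, -3, -2.
r=-3: eigenvector (1, 0, 0).
r=-2: eigenvector (-2, 1, 1).
r=-3: eigenvector (0, 0, 1).
P = [[1, -2, 0], [0, 1, 0], [0, 1, 1]], D = diag(-3, -2, -3), P⁻¹ = [[1, 2, 0], [0, 1, 0], [0, -1, 1]].
T⁴ = P·diag(81, 16, 81)·P⁻¹ = [[81, 130, 0], [0, 16, 0], [0, -65, 81]].
The requested entry is 130.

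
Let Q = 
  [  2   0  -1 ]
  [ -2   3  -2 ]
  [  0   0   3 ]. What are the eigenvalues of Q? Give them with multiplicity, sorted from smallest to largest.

2, 3, 3

Characteristic polynomial: p(λ) = λ^3 - 8λ^2 + 21λ - 18 = (λ - 3)^2(λ - 2).
Roots (with multiplicity): 2, 3, 3.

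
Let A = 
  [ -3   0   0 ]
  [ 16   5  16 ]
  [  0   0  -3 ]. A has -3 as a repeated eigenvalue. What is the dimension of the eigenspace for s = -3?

2

A + 3I = [[0, 0, 0], [16, 8, 16], [0, 0, 0]].
This matrix has rank 1, so its null space has dimension 3 − 1 = 2.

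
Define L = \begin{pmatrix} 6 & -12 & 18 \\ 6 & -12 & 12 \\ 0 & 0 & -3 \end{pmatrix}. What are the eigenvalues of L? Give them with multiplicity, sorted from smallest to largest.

-6, -3, 0

Characteristic polynomial: p(μ) = μ^3 + 9μ^2 + 18μ = μ(μ + 3)(μ + 6).
Roots (with multiplicity): -6, -3, 0.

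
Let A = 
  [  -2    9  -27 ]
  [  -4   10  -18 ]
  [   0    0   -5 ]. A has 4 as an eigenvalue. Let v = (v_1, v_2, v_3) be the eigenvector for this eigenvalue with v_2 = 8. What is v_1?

A − 4I = [[-6, 9, -27], [-4, 6, -18], [0, 0, -9]].
Solving (A − 4I)v = 0 gives the eigenspace spanned by (12, 8, 0).
With v_2 = 8, v = (12, 8, 0), so v_1 = 12.

12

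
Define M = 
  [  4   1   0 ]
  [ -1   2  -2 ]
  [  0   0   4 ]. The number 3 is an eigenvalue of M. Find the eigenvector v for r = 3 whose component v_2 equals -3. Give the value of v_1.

M − 3I = [[1, 1, 0], [-1, -1, -2], [0, 0, 1]].
Solving (M − 3I)v = 0 gives the eigenspace spanned by (3, -3, 0).
With v_2 = -3, v = (3, -3, 0), so v_1 = 3.

3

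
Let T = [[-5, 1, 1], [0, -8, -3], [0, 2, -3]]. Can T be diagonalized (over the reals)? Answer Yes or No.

Yes

Characteristic polynomial: p(r) = r^3 + 16r^2 + 85r + 150 = (r + 5)^2(r + 6).
r = -5 has algebraic multiplicity 2; rank(T + 5I) = 1, so geometric multiplicity = 2.
Every eigenvalue has geometric = algebraic multiplicity, so T is diagonalizable.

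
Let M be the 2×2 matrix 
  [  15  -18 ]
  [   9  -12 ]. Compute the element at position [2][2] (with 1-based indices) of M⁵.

-8262

Characteristic polynomial: t^2 - 3t - 18 = (t - 6)(t + 3), so the eigenvalues are -3, 6.
t=-3: eigenvector (1, 1).
t=6: eigenvector (-2, -1).
P = [[1, -2], [1, -1]], D = diag(-3, 6), P⁻¹ = [[-1, 2], [-1, 1]].
M⁵ = P·diag(-243, 7776)·P⁻¹ = [[15795, -16038], [8019, -8262]].
The requested entry is -8262.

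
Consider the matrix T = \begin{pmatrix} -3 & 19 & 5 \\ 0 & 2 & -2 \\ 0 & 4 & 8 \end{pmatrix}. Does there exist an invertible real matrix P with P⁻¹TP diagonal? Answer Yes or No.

Characteristic polynomial: p(μ) = μ^3 - 7μ^2 - 6μ + 72 = (μ - 6)(μ - 4)(μ + 3).
All 3 eigenvalues are distinct, so T is diagonalizable.

Yes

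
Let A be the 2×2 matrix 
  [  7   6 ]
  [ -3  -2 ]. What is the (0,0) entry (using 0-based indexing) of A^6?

Characteristic polynomial: λ^2 - 5λ + 4 = (λ - 4)(λ - 1), so the eigenvalues are 1, 4.
λ=1: eigenvector (1, -1).
λ=4: eigenvector (2, -1).
P = [[1, 2], [-1, -1]], D = diag(1, 4), P⁻¹ = [[-1, -2], [1, 1]].
A⁶ = P·diag(1, 4096)·P⁻¹ = [[8191, 8190], [-4095, -4094]].
The requested entry is 8191.

8191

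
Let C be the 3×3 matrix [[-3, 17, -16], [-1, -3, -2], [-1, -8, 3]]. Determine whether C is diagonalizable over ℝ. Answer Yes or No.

Characteristic polynomial: p(μ) = μ^3 + 3μ^2 - 24μ - 80 = (μ - 5)(μ + 4)^2.
μ = -4 has algebraic multiplicity 2; rank(C + 4I) = 2, so geometric multiplicity = 1.
Geometric multiplicity < algebraic multiplicity, so C is not diagonalizable.

No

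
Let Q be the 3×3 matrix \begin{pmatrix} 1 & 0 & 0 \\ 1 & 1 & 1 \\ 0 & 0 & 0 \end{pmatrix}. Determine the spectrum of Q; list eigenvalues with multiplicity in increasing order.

Characteristic polynomial: p(t) = t^3 - 2t^2 + t = t(t - 1)^2.
Roots (with multiplicity): 0, 1, 1.

0, 1, 1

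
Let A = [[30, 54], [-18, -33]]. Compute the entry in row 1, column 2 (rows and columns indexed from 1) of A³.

Characteristic polynomial: r^2 + 3r - 18 = (r - 3)(r + 6), so the eigenvalues are -6, 3.
r=-6: eigenvector (-3, 2).
r=3: eigenvector (-2, 1).
P = [[-3, -2], [2, 1]], D = diag(-6, 3), P⁻¹ = [[1, 2], [-2, -3]].
A³ = P·diag(-216, 27)·P⁻¹ = [[756, 1458], [-486, -945]].
The requested entry is 1458.

1458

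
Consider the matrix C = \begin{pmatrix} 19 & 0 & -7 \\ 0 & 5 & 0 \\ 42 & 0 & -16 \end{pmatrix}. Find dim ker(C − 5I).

C − 5I = [[14, 0, -7], [0, 0, 0], [42, 0, -21]].
This matrix has rank 1, so its null space has dimension 3 − 1 = 2.

2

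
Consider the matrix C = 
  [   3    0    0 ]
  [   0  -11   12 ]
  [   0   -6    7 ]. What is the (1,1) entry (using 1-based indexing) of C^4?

Characteristic polynomial: μ^3 + μ^2 - 17μ + 15 = (μ - 3)(μ - 1)(μ + 5), so the eigenvalues are -5, 1, 3.
μ=3: eigenvector (1, 0, 0).
μ=-5: eigenvector (0, 2, 1).
μ=1: eigenvector (0, 1, 1).
P = [[1, 0, 0], [0, 2, 1], [0, 1, 1]], D = diag(3, -5, 1), P⁻¹ = [[1, 0, 0], [0, 1, -1], [0, -1, 2]].
C⁴ = P·diag(81, 625, 1)·P⁻¹ = [[81, 0, 0], [0, 1249, -1248], [0, 624, -623]].
The requested entry is 81.

81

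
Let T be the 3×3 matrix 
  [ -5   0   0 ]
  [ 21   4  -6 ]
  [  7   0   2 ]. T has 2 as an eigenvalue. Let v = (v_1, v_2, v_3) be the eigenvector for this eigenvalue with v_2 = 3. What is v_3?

1

T − 2I = [[-7, 0, 0], [21, 2, -6], [7, 0, 0]].
Solving (T − 2I)v = 0 gives the eigenspace spanned by (0, 3, 1).
With v_2 = 3, v = (0, 3, 1), so v_3 = 1.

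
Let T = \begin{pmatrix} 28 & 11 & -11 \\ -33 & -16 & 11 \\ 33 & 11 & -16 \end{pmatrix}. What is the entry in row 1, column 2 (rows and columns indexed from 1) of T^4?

Characteristic polynomial: μ^3 + 4μ^2 - 35μ - 150 = (μ - 6)(μ + 5)^2, so the eigenvalues are -5, -5, 6.
μ=-5: eigenvector (1, -2, 1).
μ=-5: eigenvector (0, 1, 1).
μ=6: eigenvector (1, -1, 1).
P = [[1, 0, 1], [-2, 1, -1], [1, 1, 1]], D = diag(-5, -5, 6), P⁻¹ = [[-2, -1, 1], [-1, 0, 1], [3, 1, -1]].
T⁴ = P·diag(625, 625, 1296)·P⁻¹ = [[2638, 671, -671], [-2013, -46, 671], [2013, 671, -46]].
The requested entry is 671.

671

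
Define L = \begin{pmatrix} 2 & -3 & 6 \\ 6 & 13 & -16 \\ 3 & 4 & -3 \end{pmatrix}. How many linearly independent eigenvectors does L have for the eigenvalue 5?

L − 5I = [[-3, -3, 6], [6, 8, -16], [3, 4, -8]].
This matrix has rank 2, so its null space has dimension 3 − 2 = 1.

1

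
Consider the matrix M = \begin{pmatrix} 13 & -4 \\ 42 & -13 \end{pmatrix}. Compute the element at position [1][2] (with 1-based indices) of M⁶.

0

Characteristic polynomial: λ^2 - 1 = (λ - 1)(λ + 1), so the eigenvalues are -1, 1.
λ=1: eigenvector (1, 3).
λ=-1: eigenvector (2, 7).
P = [[1, 2], [3, 7]], D = diag(1, -1), P⁻¹ = [[7, -2], [-3, 1]].
M⁶ = P·diag(1, 1)·P⁻¹ = [[1, 0], [0, 1]].
The requested entry is 0.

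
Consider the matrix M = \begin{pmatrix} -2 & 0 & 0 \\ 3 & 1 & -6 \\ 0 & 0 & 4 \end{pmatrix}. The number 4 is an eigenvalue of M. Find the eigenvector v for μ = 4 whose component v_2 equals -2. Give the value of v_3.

M − 4I = [[-6, 0, 0], [3, -3, -6], [0, 0, 0]].
Solving (M − 4I)v = 0 gives the eigenspace spanned by (0, -2, 1).
With v_2 = -2, v = (0, -2, 1), so v_3 = 1.

1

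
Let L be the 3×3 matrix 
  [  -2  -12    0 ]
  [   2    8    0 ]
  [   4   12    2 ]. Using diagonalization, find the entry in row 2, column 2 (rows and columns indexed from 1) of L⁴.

Characteristic polynomial: μ^3 - 8μ^2 + 20μ - 16 = (μ - 4)(μ - 2)^2, so the eigenvalues are 2, 2, 4.
μ=2: eigenvector (3, -1, -2).
μ=2: eigenvector (0, 0, 1).
μ=4: eigenvector (-2, 1, 2).
P = [[3, 0, -2], [-1, 0, 1], [-2, 1, 2]], D = diag(2, 2, 4), P⁻¹ = [[1, 2, 0], [0, -2, 1], [1, 3, 0]].
L⁴ = P·diag(16, 16, 256)·P⁻¹ = [[-464, -1440, 0], [240, 736, 0], [480, 1440, 16]].
The requested entry is 736.

736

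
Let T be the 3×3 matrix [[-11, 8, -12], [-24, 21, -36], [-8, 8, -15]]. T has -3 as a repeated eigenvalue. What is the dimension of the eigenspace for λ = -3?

2

T + 3I = [[-8, 8, -12], [-24, 24, -36], [-8, 8, -12]].
This matrix has rank 1, so its null space has dimension 3 − 1 = 2.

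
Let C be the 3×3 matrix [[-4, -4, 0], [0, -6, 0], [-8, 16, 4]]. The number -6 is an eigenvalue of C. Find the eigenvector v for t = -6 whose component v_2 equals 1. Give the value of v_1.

2

C + 6I = [[2, -4, 0], [0, 0, 0], [-8, 16, 10]].
Solving (C + 6I)v = 0 gives the eigenspace spanned by (2, 1, 0).
With v_2 = 1, v = (2, 1, 0), so v_1 = 2.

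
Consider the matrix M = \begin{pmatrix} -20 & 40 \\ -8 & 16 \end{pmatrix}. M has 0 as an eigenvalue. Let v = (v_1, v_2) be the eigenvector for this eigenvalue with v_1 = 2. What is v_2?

M = [[-20, 40], [-8, 16]].
Solving (M)v = 0 gives the eigenspace spanned by (2, 1).
With v_1 = 2, v = (2, 1), so v_2 = 1.

1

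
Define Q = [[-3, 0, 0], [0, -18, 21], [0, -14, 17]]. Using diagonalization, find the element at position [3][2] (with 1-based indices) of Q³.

-182

Characteristic polynomial: μ^3 + 4μ^2 - 9μ - 36 = (μ - 3)(μ + 3)(μ + 4), so the eigenvalues are -4, -3, 3.
μ=-3: eigenvector (1, 0, 0).
μ=-4: eigenvector (0, 3, 2).
μ=3: eigenvector (0, 1, 1).
P = [[1, 0, 0], [0, 3, 1], [0, 2, 1]], D = diag(-3, -4, 3), P⁻¹ = [[1, 0, 0], [0, 1, -1], [0, -2, 3]].
Q³ = P·diag(-27, -64, 27)·P⁻¹ = [[-27, 0, 0], [0, -246, 273], [0, -182, 209]].
The requested entry is -182.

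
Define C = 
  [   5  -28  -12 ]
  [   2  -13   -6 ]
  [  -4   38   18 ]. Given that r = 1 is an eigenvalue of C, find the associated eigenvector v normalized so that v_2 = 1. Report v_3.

-2

C − 1I = [[4, -28, -12], [2, -14, -6], [-4, 38, 17]].
Solving (C − 1I)v = 0 gives the eigenspace spanned by (1, 1, -2).
With v_2 = 1, v = (1, 1, -2), so v_3 = -2.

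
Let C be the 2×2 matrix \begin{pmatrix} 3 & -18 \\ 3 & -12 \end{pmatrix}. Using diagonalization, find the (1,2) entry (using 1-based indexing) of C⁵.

Characteristic polynomial: t^2 + 9t + 18 = (t + 3)(t + 6), so the eigenvalues are -6, -3.
t=-6: eigenvector (2, 1).
t=-3: eigenvector (3, 1).
P = [[2, 3], [1, 1]], D = diag(-6, -3), P⁻¹ = [[-1, 3], [1, -2]].
C⁵ = P·diag(-7776, -243)·P⁻¹ = [[14823, -45198], [7533, -22842]].
The requested entry is -45198.

-45198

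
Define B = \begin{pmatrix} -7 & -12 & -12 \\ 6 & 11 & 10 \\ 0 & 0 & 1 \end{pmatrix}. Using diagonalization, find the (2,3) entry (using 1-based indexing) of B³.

Characteristic polynomial: t^3 - 5t^2 - t + 5 = (t - 5)(t - 1)(t + 1), so the eigenvalues are -1, 1, 5.
t=5: eigenvector (1, -1, 0).
t=-1: eigenvector (2, -1, 0).
t=1: eigenvector (0, -1, 1).
P = [[1, 2, 0], [-1, -1, -1], [0, 0, 1]], D = diag(5, -1, 1), P⁻¹ = [[-1, -2, -2], [1, 1, 1], [0, 0, 1]].
B³ = P·diag(125, -1, 1)·P⁻¹ = [[-127, -252, -252], [126, 251, 250], [0, 0, 1]].
The requested entry is 250.

250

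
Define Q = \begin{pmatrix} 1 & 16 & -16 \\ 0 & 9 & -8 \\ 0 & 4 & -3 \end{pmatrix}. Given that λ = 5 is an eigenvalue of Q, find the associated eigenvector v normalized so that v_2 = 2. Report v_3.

1

Q − 5I = [[-4, 16, -16], [0, 4, -8], [0, 4, -8]].
Solving (Q − 5I)v = 0 gives the eigenspace spanned by (4, 2, 1).
With v_2 = 2, v = (4, 2, 1), so v_3 = 1.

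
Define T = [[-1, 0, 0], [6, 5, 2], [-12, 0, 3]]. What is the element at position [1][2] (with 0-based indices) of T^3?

Characteristic polynomial: λ^3 - 7λ^2 + 7λ + 15 = (λ - 5)(λ - 3)(λ + 1), so the eigenvalues are -1, 3, 5.
λ=-1: eigenvector (1, -2, 3).
λ=5: eigenvector (0, 1, 0).
λ=3: eigenvector (0, -1, 1).
P = [[1, 0, 0], [-2, 1, -1], [3, 0, 1]], D = diag(-1, 5, 3), P⁻¹ = [[1, 0, 0], [-1, 1, 1], [-3, 0, 1]].
T³ = P·diag(-1, 125, 27)·P⁻¹ = [[-1, 0, 0], [-42, 125, 98], [-84, 0, 27]].
The requested entry is 98.

98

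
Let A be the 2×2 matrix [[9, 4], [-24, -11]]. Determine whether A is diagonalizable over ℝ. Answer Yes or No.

Characteristic polynomial: p(s) = s^2 + 2s - 3 = (s - 1)(s + 3).
All 2 eigenvalues are distinct, so A is diagonalizable.

Yes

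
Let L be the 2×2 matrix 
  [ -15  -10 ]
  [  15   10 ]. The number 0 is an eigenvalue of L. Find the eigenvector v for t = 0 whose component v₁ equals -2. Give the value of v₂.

3

L = [[-15, -10], [15, 10]].
Solving (L)v = 0 gives the eigenspace spanned by (-2, 3).
With v₁ = -2, v = (-2, 3), so v₂ = 3.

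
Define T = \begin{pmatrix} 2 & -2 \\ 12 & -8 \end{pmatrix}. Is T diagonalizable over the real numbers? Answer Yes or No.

Yes

Characteristic polynomial: p(r) = r^2 + 6r + 8 = (r + 2)(r + 4).
All 2 eigenvalues are distinct, so T is diagonalizable.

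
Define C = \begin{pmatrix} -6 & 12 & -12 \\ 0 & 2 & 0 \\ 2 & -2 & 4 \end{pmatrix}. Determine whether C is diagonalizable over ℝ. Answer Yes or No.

Yes

Characteristic polynomial: p(s) = s^3 - 4s = s(s - 2)(s + 2).
All 3 eigenvalues are distinct, so C is diagonalizable.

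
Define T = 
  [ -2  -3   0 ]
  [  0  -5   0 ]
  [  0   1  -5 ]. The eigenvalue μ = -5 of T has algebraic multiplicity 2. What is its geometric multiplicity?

1

T + 5I = [[3, -3, 0], [0, 0, 0], [0, 1, 0]].
This matrix has rank 2, so its null space has dimension 3 − 2 = 1.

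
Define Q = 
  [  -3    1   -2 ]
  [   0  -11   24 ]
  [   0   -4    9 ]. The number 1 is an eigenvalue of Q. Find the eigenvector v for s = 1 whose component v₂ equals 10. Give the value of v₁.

Q − 1I = [[-4, 1, -2], [0, -12, 24], [0, -4, 8]].
Solving (Q − 1I)v = 0 gives the eigenspace spanned by (0, 10, 5).
With v₂ = 10, v = (0, 10, 5), so v₁ = 0.

0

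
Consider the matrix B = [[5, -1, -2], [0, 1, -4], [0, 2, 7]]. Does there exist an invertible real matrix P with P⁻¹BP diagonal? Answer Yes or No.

No

Characteristic polynomial: p(s) = s^3 - 13s^2 + 55s - 75 = (s - 5)^2(s - 3).
s = 5 has algebraic multiplicity 2; rank(B − 5I) = 2, so geometric multiplicity = 1.
Geometric multiplicity < algebraic multiplicity, so B is not diagonalizable.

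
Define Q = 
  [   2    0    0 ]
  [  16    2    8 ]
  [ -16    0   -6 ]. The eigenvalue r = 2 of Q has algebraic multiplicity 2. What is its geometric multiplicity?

Q − 2I = [[0, 0, 0], [16, 0, 8], [-16, 0, -8]].
This matrix has rank 1, so its null space has dimension 3 − 1 = 2.

2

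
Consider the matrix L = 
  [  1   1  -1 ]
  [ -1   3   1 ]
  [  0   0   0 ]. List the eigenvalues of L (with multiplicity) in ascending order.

0, 2, 2

Characteristic polynomial: p(λ) = λ^3 - 4λ^2 + 4λ = λ(λ - 2)^2.
Roots (with multiplicity): 0, 2, 2.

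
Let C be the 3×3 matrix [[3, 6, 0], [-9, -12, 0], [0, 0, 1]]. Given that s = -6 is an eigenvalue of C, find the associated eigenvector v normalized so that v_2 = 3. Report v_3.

0

C + 6I = [[9, 6, 0], [-9, -6, 0], [0, 0, 7]].
Solving (C + 6I)v = 0 gives the eigenspace spanned by (-2, 3, 0).
With v_2 = 3, v = (-2, 3, 0), so v_3 = 0.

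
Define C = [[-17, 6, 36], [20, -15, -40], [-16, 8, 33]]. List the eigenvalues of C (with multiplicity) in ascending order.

-5, 1, 5

Characteristic polynomial: p(s) = s^3 - s^2 - 25s + 25 = (s - 5)(s - 1)(s + 5).
Roots (with multiplicity): -5, 1, 5.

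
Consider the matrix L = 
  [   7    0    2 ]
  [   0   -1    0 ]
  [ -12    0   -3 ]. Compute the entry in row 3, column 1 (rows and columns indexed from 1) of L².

-48

Characteristic polynomial: r^3 - 3r^2 - r + 3 = (r - 3)(r - 1)(r + 1), so the eigenvalues are -1, 1, 3.
r=3: eigenvector (1, 0, -2).
r=-1: eigenvector (0, 1, 0).
r=1: eigenvector (-1, 0, 3).
P = [[1, 0, -1], [0, 1, 0], [-2, 0, 3]], D = diag(3, -1, 1), P⁻¹ = [[3, 0, 1], [0, 1, 0], [2, 0, 1]].
L² = P·diag(9, 1, 1)·P⁻¹ = [[25, 0, 8], [0, 1, 0], [-48, 0, -15]].
The requested entry is -48.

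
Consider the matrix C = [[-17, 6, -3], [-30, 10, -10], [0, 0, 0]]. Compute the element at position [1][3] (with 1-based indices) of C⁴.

Characteristic polynomial: t^3 + 7t^2 + 10t = t(t + 2)(t + 5), so the eigenvalues are -5, -2, 0.
t=0: eigenvector (-3, -8, 1).
t=-2: eigenvector (2, 5, 0).
t=-5: eigenvector (1, 2, 0).
P = [[-3, 2, 1], [-8, 5, 2], [1, 0, 0]], D = diag(0, -2, -5), P⁻¹ = [[0, 0, 1], [-2, 1, 2], [5, -2, -1]].
C⁴ = P·diag(0, 16, 625)·P⁻¹ = [[3061, -1218, -561], [6090, -2420, -1090], [0, 0, 0]].
The requested entry is -561.

-561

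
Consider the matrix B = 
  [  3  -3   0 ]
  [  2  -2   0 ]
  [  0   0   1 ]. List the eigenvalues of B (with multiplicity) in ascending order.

Characteristic polynomial: p(s) = s^3 - 2s^2 + s = s(s - 1)^2.
Roots (with multiplicity): 0, 1, 1.

0, 1, 1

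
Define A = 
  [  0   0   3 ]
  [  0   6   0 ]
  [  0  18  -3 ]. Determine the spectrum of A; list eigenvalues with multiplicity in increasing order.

-3, 0, 6

Characteristic polynomial: p(r) = r^3 - 3r^2 - 18r = r(r - 6)(r + 3).
Roots (with multiplicity): -3, 0, 6.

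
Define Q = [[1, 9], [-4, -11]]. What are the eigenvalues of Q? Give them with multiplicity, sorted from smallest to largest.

Characteristic polynomial: p(λ) = λ^2 + 10λ + 25 = (λ + 5)^2.
Roots (with multiplicity): -5, -5.

-5, -5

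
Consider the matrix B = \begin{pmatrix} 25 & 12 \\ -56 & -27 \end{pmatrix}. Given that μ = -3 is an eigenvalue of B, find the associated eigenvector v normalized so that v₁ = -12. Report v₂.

28

B + 3I = [[28, 12], [-56, -24]].
Solving (B + 3I)v = 0 gives the eigenspace spanned by (-12, 28).
With v₁ = -12, v = (-12, 28), so v₂ = 28.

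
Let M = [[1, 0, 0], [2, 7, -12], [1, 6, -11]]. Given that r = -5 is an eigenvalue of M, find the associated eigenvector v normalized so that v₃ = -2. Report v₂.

-2

M + 5I = [[6, 0, 0], [2, 12, -12], [1, 6, -6]].
Solving (M + 5I)v = 0 gives the eigenspace spanned by (0, -2, -2).
With v₃ = -2, v = (0, -2, -2), so v₂ = -2.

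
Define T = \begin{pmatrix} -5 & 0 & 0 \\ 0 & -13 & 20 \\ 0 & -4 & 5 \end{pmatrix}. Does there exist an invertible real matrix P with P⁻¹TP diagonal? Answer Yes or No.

Yes

Characteristic polynomial: p(λ) = λ^3 + 13λ^2 + 55λ + 75 = (λ + 3)(λ + 5)^2.
λ = -5 has algebraic multiplicity 2; rank(T + 5I) = 1, so geometric multiplicity = 2.
Every eigenvalue has geometric = algebraic multiplicity, so T is diagonalizable.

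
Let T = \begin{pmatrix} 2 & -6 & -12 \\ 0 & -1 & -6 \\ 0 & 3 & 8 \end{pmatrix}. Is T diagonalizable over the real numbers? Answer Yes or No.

Characteristic polynomial: p(λ) = λ^3 - 9λ^2 + 24λ - 20 = (λ - 5)(λ - 2)^2.
λ = 2 has algebraic multiplicity 2; rank(T − 2I) = 1, so geometric multiplicity = 2.
Every eigenvalue has geometric = algebraic multiplicity, so T is diagonalizable.

Yes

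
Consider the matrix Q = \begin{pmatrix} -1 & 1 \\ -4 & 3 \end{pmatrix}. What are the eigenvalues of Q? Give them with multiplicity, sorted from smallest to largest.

Characteristic polynomial: p(t) = t^2 - 2t + 1 = (t - 1)^2.
Roots (with multiplicity): 1, 1.

1, 1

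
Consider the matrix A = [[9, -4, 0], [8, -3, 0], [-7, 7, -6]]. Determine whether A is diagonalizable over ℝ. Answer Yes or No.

Characteristic polynomial: p(s) = s^3 - 31s + 30 = (s - 5)(s - 1)(s + 6).
All 3 eigenvalues are distinct, so A is diagonalizable.

Yes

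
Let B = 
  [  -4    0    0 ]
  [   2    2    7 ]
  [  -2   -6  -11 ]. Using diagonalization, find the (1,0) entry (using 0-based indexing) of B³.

122

Characteristic polynomial: λ^3 + 13λ^2 + 56λ + 80 = (λ + 4)^2(λ + 5), so the eigenvalues are -5, -4, -4.
λ=-5: eigenvector (0, -1, 1).
λ=-4: eigenvector (-2, 3, -2).
λ=-4: eigenvector (3, -1, 0).
P = [[0, -2, 3], [-1, 3, -1], [1, -2, 0]], D = diag(-5, -4, -4), P⁻¹ = [[2, 6, 7], [1, 3, 3], [1, 2, 2]].
B³ = P·diag(-125, -64, -64)·P⁻¹ = [[-64, 0, 0], [122, 302, 427], [-122, -366, -491]].
The requested entry is 122.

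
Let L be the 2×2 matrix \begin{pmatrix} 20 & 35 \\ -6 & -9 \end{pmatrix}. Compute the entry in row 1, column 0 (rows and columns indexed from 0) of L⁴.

-4026

Characteristic polynomial: t^2 - 11t + 30 = (t - 6)(t - 5), so the eigenvalues are 5, 6.
t=5: eigenvector (-7, 3).
t=6: eigenvector (5, -2).
P = [[-7, 5], [3, -2]], D = diag(5, 6), P⁻¹ = [[2, 5], [3, 7]].
L⁴ = P·diag(625, 1296)·P⁻¹ = [[10690, 23485], [-4026, -8769]].
The requested entry is -4026.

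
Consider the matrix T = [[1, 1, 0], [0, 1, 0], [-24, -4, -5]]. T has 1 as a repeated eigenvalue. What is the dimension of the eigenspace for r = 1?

T − 1I = [[0, 1, 0], [0, 0, 0], [-24, -4, -6]].
This matrix has rank 2, so its null space has dimension 3 − 2 = 1.

1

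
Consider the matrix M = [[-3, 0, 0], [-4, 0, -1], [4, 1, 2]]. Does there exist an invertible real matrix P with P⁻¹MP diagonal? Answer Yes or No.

No

Characteristic polynomial: p(λ) = λ^3 + λ^2 - 5λ + 3 = (λ - 1)^2(λ + 3).
λ = 1 has algebraic multiplicity 2; rank(M − 1I) = 2, so geometric multiplicity = 1.
Geometric multiplicity < algebraic multiplicity, so M is not diagonalizable.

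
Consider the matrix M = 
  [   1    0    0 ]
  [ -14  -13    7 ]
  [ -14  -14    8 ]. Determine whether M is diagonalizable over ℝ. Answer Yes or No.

Characteristic polynomial: p(t) = t^3 + 4t^2 - 11t + 6 = (t - 1)^2(t + 6).
t = 1 has algebraic multiplicity 2; rank(M − 1I) = 1, so geometric multiplicity = 2.
Every eigenvalue has geometric = algebraic multiplicity, so M is diagonalizable.

Yes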